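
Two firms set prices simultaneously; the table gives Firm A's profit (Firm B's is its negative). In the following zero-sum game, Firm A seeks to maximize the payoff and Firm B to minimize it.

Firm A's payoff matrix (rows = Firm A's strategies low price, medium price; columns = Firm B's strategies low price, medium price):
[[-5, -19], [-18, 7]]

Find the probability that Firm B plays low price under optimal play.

Row minima are -19 and -18, so Firm A's maximin is -18; column maxima are -5 and 7, so Firm B's minimax is -5. These differ, so the equilibrium is in mixed strategies.
Let Firm B play low price with probability q. Firm A is indifferent when −5q − 19(1−q) = −18q + 7(1−q), giving q = 2/3.

2/3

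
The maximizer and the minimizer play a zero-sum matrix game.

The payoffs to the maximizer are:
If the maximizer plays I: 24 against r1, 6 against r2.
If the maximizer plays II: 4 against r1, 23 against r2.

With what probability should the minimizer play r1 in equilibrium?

Row minima are 6 and 4, so the maximizer's maximin is 6; column maxima are 24 and 23, so the minimizer's minimax is 23. These differ, so the equilibrium is in mixed strategies.
Let the minimizer play r1 with probability q. The maximizer is indifferent when 24q + 6(1−q) = 4q + 23(1−q), giving q = 17/37.

17/37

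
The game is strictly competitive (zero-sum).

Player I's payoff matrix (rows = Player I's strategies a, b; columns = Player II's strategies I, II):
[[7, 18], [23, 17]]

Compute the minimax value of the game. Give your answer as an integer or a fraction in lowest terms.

Row minima are 7 and 17, so Player I's maximin is 17; column maxima are 23 and 18, so Player II's minimax is 18. These differ, so the equilibrium is in mixed strategies.
Let Player I play a with probability p. Player II is indifferent when 7p + 23(1−p) = 18p + 17(1−p), giving p = 6/17.
Let Player II play I with probability q. Player I is indifferent when 7q + 18(1−q) = 23q + 17(1−q), giving q = 1/17.
The value is 7·(1/17) + (18)·(16/17) = 295/17.

295/17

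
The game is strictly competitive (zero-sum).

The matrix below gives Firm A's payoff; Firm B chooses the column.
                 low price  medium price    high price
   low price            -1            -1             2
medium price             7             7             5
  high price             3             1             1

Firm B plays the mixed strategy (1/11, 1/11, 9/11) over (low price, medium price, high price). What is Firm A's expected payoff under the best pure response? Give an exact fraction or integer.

low price: (-1)·(1/11) + (-1)·(1/11) + (2)·(9/11) = 16/11.
medium price: (7)·(1/11) + (7)·(1/11) + (5)·(9/11) = 59/11.
high price: (3)·(1/11) + (1)·(1/11) + (1)·(9/11) = 13/11.
The best pure response is medium price with expected payoff 59/11.

59/11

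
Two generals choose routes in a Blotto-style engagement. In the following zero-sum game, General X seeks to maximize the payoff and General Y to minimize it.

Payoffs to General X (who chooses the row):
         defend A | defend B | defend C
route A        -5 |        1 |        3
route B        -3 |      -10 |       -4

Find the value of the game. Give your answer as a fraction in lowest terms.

-53/13

Column defend C is strictly dominated by defend B for General Y (it gives General X more in every row).
The remaining 2×2 game on (route A, route B) × (defend A, defend B) has no saddle point. Let General X play route A with probability p; indifference gives −5p − 3(1−p) = p − 10(1−p), so p = 7/13.
Similarly General Y's optimal q on defend A is 11/13, and the value is -5·(11/13) + (1)·(2/13) = -53/13.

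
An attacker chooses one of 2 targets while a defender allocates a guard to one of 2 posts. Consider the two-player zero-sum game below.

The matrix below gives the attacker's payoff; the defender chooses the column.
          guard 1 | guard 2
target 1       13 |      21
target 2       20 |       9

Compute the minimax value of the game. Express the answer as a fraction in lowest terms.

Row minima are 13 and 9, so the attacker's maximin is 13; column maxima are 20 and 21, so the defender's minimax is 20. These differ, so the equilibrium is in mixed strategies.
Let the attacker play target 1 with probability p. The defender is indifferent when 13p + 20(1−p) = 21p + 9(1−p), giving p = 11/19.
Let the defender play guard 1 with probability q. The attacker is indifferent when 13q + 21(1−q) = 20q + 9(1−q), giving q = 12/19.
The value is 13·(12/19) + (21)·(7/19) = 303/19.

303/19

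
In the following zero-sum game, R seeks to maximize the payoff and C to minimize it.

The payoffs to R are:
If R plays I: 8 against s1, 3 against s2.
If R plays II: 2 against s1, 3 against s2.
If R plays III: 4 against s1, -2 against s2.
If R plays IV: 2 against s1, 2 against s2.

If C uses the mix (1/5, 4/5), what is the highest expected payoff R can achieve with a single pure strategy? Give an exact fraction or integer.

I: (8)·(1/5) + (3)·(4/5) = 4.
II: (2)·(1/5) + (3)·(4/5) = 14/5.
III: (4)·(1/5) + (-2)·(4/5) = -4/5.
IV: (2)·(1/5) + (2)·(4/5) = 2.
The best pure response is I with expected payoff 4.

4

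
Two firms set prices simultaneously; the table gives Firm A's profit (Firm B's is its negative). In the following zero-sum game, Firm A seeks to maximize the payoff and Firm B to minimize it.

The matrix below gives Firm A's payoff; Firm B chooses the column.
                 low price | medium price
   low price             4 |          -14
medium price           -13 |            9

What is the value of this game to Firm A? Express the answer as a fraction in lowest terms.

Row minima are -14 and -13, so Firm A's maximin is -13; column maxima are 4 and 9, so Firm B's minimax is 4. These differ, so the equilibrium is in mixed strategies.
Let Firm A play low price with probability p. Firm B is indifferent when 4p − 13(1−p) = −14p + 9(1−p), giving p = 11/20.
Let Firm B play low price with probability q. Firm A is indifferent when 4q − 14(1−q) = −13q + 9(1−q), giving q = 23/40.
The value is 4·(23/40) + (-14)·(17/40) = -73/20.

-73/20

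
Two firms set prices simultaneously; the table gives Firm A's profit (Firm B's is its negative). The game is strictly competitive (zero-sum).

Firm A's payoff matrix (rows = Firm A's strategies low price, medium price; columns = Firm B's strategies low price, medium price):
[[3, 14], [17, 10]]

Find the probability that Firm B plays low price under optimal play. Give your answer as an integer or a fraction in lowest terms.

2/9

Row minima are 3 and 10, so Firm A's maximin is 10; column maxima are 17 and 14, so Firm B's minimax is 14. These differ, so the equilibrium is in mixed strategies.
Let Firm B play low price with probability q. Firm A is indifferent when 3q + 14(1−q) = 17q + 10(1−q), giving q = 2/9.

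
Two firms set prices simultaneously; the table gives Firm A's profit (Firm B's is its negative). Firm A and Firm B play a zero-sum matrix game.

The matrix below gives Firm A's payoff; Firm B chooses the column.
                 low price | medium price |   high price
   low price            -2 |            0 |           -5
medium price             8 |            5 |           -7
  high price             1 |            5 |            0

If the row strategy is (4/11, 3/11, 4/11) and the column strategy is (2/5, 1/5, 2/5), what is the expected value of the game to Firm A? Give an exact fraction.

Against (2/5, 1/5, 2/5), each row's expected payoff is low price: -14/5; medium price: 7/5; high price: 7/5.
Taking the (4/11, 3/11, 4/11)-weighted average: (4/11)·(-14/5) + (3/11)·(7/5) + (4/11)·(7/5) = -7/55.

-7/55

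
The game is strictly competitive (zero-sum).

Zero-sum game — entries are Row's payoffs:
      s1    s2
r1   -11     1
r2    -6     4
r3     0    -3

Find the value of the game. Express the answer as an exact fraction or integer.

Row r1 is strictly dominated by row r2, so Row never plays it.
The remaining 2×2 game on (r2, r3) × (s1, s2) has no saddle point. Let Row play r2 with probability p; indifference gives −6p = 4p − 3(1−p), so p = 3/13.
Similarly Column's optimal q on s1 is 7/13, and the value is -6·(7/13) + (4)·(6/13) = -18/13.

-18/13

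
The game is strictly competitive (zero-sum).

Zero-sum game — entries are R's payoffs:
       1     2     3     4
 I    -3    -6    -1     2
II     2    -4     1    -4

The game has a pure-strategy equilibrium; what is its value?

-4

Row minima: -6, -4 → R's maximin is -4.
Column maxima: 2, -4, 1, 2 → C's minimax is -4.
They coincide at (II, 2), so the value is -4.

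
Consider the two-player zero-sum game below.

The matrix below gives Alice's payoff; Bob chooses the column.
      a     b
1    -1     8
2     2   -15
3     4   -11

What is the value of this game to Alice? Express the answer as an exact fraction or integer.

Row 2 is strictly dominated by row 3, so Alice never plays it.
The remaining 2×2 game on (1, 3) × (a, b) has no saddle point. Let Alice play 1 with probability p; indifference gives −p + 4(1−p) = 8p − 11(1−p), so p = 5/8.
Similarly Bob's optimal q on a is 19/24, and the value is -1·(19/24) + (8)·(5/24) = 7/8.

7/8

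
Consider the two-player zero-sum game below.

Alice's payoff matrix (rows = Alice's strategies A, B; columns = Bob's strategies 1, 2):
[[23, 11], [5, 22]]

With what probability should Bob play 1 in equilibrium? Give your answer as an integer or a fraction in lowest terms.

11/29

Row minima are 11 and 5, so Alice's maximin is 11; column maxima are 23 and 22, so Bob's minimax is 22. These differ, so the equilibrium is in mixed strategies.
Let Bob play 1 with probability q. Alice is indifferent when 23q + 11(1−q) = 5q + 22(1−q), giving q = 11/29.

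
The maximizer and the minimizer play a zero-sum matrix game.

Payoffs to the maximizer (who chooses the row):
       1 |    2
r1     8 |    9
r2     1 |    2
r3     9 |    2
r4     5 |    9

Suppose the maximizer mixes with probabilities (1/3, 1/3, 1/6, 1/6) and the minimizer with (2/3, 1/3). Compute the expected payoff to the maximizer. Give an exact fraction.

97/18

Against (2/3, 1/3), each row's expected payoff is r1: 25/3; r2: 4/3; r3: 20/3; r4: 19/3.
Taking the (1/3, 1/3, 1/6, 1/6)-weighted average: (1/3)·(25/3) + (1/3)·(4/3) + (1/6)·(20/3) + (1/6)·(19/3) = 97/18.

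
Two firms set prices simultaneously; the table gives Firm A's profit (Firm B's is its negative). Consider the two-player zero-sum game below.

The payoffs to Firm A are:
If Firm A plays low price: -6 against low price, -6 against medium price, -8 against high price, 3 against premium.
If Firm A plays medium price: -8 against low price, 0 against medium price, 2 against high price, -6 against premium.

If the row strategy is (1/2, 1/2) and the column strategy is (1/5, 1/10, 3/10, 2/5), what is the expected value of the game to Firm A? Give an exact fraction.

Against (1/5, 1/10, 3/10, 2/5), each row's expected payoff is low price: -3; medium price: -17/5.
Taking the (1/2, 1/2)-weighted average: (1/2)·(-3) + (1/2)·(-17/5) = -16/5.

-16/5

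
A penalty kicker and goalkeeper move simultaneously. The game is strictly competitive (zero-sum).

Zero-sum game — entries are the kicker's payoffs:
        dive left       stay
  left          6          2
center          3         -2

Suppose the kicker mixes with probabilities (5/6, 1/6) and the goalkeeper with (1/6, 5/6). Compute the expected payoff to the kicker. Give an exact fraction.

73/36

Against (1/6, 5/6), each row's expected payoff is left: 8/3; center: -7/6.
Taking the (5/6, 1/6)-weighted average: (5/6)·(8/3) + (1/6)·(-7/6) = 73/36.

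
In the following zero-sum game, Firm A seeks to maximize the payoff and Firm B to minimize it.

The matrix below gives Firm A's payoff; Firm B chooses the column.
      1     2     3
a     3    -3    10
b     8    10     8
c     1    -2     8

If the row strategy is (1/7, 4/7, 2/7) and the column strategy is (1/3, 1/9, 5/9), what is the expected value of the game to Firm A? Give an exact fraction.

62/9

Against (1/3, 1/9, 5/9), each row's expected payoff is a: 56/9; b: 74/9; c: 41/9.
Taking the (1/7, 4/7, 2/7)-weighted average: (1/7)·(56/9) + (4/7)·(74/9) + (2/7)·(41/9) = 62/9.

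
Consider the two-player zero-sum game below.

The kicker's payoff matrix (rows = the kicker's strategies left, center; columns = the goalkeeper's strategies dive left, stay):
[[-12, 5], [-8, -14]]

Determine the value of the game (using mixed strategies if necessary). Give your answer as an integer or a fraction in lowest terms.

-208/23

Row minima are -12 and -14, so the kicker's maximin is -12; column maxima are -8 and 5, so the goalkeeper's minimax is -8. These differ, so the equilibrium is in mixed strategies.
Let the kicker play left with probability p. The goalkeeper is indifferent when −12p − 8(1−p) = 5p − 14(1−p), giving p = 6/23.
Let the goalkeeper play dive left with probability q. The kicker is indifferent when −12q + 5(1−q) = −8q − 14(1−q), giving q = 19/23.
The value is -12·(19/23) + (5)·(4/23) = -208/23.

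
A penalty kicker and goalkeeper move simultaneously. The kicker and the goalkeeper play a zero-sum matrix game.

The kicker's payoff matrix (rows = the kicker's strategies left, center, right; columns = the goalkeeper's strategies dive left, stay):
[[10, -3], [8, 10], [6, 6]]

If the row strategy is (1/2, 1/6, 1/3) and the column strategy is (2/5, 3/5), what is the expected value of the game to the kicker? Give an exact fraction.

139/30

Against (2/5, 3/5), each row's expected payoff is left: 11/5; center: 46/5; right: 6.
Taking the (1/2, 1/6, 1/3)-weighted average: (1/2)·(11/5) + (1/6)·(46/5) + (1/3)·(6) = 139/30.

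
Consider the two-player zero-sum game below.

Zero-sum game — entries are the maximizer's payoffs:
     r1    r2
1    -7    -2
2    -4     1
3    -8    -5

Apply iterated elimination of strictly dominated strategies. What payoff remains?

Column r2 is strictly dominated by r1 for the minimizer (-7<-2, -4<1, -8<-5); eliminate r2.
Row 3 is strictly dominated by row 1 (-7>-8); eliminate 3.
Row 1 is strictly dominated by row 2 (-4>-7); eliminate 1.
Only (2, r1) remains, with payoff -4.

-4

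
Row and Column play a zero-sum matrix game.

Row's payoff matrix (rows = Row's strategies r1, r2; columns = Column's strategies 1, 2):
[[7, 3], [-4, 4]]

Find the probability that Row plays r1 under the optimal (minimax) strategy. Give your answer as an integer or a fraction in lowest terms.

Row minima are 3 and -4, so Row's maximin is 3; column maxima are 7 and 4, so Column's minimax is 4. These differ, so the equilibrium is in mixed strategies.
Let Row play r1 with probability p. Column is indifferent when 7p − 4(1−p) = 3p + 4(1−p), giving p = 2/3.

2/3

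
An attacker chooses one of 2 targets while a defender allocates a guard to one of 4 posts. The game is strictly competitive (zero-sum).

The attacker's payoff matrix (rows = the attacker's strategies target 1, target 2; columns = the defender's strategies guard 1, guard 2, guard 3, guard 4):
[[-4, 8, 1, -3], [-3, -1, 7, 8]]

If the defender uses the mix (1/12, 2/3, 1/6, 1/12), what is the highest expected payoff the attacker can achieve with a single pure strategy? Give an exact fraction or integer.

target 1: (-4)·(1/12) + (8)·(2/3) + (1)·(1/6) + (-3)·(1/12) = 59/12.
target 2: (-3)·(1/12) + (-1)·(2/3) + (7)·(1/6) + (8)·(1/12) = 11/12.
The best pure response is target 1 with expected payoff 59/12.

59/12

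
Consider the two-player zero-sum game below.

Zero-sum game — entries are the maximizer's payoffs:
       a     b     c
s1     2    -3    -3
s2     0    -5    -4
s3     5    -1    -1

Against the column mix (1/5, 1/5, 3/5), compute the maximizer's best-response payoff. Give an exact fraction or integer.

s1: (2)·(1/5) + (-3)·(1/5) + (-3)·(3/5) = -2.
s2: (0)·(1/5) + (-5)·(1/5) + (-4)·(3/5) = -17/5.
s3: (5)·(1/5) + (-1)·(1/5) + (-1)·(3/5) = 1/5.
The best pure response is s3 with expected payoff 1/5.

1/5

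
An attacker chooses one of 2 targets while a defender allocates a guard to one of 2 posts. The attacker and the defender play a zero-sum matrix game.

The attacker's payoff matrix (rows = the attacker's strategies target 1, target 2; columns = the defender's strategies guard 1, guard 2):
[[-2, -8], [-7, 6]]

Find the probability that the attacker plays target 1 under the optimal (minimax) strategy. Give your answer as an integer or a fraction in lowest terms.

Row minima are -8 and -7, so the attacker's maximin is -7; column maxima are -2 and 6, so the defender's minimax is -2. These differ, so the equilibrium is in mixed strategies.
Let the attacker play target 1 with probability p. The defender is indifferent when −2p − 7(1−p) = −8p + 6(1−p), giving p = 13/19.

13/19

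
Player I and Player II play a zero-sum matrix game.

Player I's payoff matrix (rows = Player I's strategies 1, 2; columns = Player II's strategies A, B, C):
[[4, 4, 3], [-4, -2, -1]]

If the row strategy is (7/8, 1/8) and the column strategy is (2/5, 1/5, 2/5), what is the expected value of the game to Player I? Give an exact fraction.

57/20

Against (2/5, 1/5, 2/5), each row's expected payoff is 1: 18/5; 2: -12/5.
Taking the (7/8, 1/8)-weighted average: (7/8)·(18/5) + (1/8)·(-12/5) = 57/20.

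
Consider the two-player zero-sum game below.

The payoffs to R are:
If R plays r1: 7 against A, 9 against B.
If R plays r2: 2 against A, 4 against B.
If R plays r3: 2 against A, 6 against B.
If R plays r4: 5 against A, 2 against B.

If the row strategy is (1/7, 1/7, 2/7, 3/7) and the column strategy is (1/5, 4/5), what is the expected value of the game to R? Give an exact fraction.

152/35

Against (1/5, 4/5), each row's expected payoff is r1: 43/5; r2: 18/5; r3: 26/5; r4: 13/5.
Taking the (1/7, 1/7, 2/7, 3/7)-weighted average: (1/7)·(43/5) + (1/7)·(18/5) + (2/7)·(26/5) + (3/7)·(13/5) = 152/35.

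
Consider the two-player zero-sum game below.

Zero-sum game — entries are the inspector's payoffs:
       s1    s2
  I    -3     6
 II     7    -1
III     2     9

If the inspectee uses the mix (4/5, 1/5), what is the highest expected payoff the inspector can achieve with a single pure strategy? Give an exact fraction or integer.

27/5

I: (-3)·(4/5) + (6)·(1/5) = -6/5.
II: (7)·(4/5) + (-1)·(1/5) = 27/5.
III: (2)·(4/5) + (9)·(1/5) = 17/5.
The best pure response is II with expected payoff 27/5.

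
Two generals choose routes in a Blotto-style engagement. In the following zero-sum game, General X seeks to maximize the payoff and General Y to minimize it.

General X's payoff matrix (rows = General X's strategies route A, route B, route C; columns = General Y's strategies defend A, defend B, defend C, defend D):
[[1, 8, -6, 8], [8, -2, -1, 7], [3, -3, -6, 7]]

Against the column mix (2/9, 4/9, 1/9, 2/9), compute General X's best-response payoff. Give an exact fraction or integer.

44/9

route A: (1)·(2/9) + (8)·(4/9) + (-6)·(1/9) + (8)·(2/9) = 44/9.
route B: (8)·(2/9) + (-2)·(4/9) + (-1)·(1/9) + (7)·(2/9) = 7/3.
route C: (3)·(2/9) + (-3)·(4/9) + (-6)·(1/9) + (7)·(2/9) = 2/9.
The best pure response is route A with expected payoff 44/9.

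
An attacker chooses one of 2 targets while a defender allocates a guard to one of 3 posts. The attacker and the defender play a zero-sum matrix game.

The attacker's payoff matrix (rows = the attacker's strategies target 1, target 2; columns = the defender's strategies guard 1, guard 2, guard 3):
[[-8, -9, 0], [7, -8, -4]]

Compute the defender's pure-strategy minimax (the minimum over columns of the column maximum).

-8

The worst case (largest entry) in each column is guard 1: 7, guard 2: -8, guard 3: 0.
The best (smallest) of these is -8.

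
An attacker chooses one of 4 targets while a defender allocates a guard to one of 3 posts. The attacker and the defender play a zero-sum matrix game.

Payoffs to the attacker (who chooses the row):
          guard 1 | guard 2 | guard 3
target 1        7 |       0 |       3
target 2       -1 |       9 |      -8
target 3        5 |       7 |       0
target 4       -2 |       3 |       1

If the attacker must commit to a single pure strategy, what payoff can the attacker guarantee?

0

The worst-case payoff for each row is target 1: 0, target 2: -8, target 3: 0, target 4: -2.
The best of these is 0.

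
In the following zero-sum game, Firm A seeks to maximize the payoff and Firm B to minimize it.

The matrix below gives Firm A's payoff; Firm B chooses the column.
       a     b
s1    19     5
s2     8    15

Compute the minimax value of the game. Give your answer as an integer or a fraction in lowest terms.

Row minima are 5 and 8, so Firm A's maximin is 8; column maxima are 19 and 15, so Firm B's minimax is 15. These differ, so the equilibrium is in mixed strategies.
Let Firm A play s1 with probability p. Firm B is indifferent when 19p + 8(1−p) = 5p + 15(1−p), giving p = 1/3.
Let Firm B play a with probability q. Firm A is indifferent when 19q + 5(1−q) = 8q + 15(1−q), giving q = 10/21.
The value is 19·(10/21) + (5)·(11/21) = 35/3.

35/3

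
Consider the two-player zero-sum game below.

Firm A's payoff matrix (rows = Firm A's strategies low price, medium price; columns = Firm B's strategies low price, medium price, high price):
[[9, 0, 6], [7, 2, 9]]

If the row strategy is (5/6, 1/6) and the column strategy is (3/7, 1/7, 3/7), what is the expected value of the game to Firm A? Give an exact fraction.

Against (3/7, 1/7, 3/7), each row's expected payoff is low price: 45/7; medium price: 50/7.
Taking the (5/6, 1/6)-weighted average: (5/6)·(45/7) + (1/6)·(50/7) = 275/42.

275/42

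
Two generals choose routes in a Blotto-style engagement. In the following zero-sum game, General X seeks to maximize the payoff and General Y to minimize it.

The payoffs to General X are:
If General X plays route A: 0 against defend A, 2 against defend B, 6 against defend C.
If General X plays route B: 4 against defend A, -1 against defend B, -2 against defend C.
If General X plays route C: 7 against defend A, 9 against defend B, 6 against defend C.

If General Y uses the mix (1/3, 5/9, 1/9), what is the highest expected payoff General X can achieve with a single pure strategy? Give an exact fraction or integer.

route A: (0)·(1/3) + (2)·(5/9) + (6)·(1/9) = 16/9.
route B: (4)·(1/3) + (-1)·(5/9) + (-2)·(1/9) = 5/9.
route C: (7)·(1/3) + (9)·(5/9) + (6)·(1/9) = 8.
The best pure response is route C with expected payoff 8.

8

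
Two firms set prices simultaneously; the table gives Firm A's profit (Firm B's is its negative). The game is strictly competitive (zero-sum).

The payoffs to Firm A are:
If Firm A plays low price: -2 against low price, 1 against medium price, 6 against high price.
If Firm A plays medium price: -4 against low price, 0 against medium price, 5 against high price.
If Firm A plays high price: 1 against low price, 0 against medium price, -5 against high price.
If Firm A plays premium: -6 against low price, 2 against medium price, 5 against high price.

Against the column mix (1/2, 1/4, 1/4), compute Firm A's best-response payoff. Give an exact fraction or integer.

low price: (-2)·(1/2) + (1)·(1/4) + (6)·(1/4) = 3/4.
medium price: (-4)·(1/2) + (0)·(1/4) + (5)·(1/4) = -3/4.
high price: (1)·(1/2) + (0)·(1/4) + (-5)·(1/4) = -3/4.
premium: (-6)·(1/2) + (2)·(1/4) + (5)·(1/4) = -5/4.
The best pure response is low price with expected payoff 3/4.

3/4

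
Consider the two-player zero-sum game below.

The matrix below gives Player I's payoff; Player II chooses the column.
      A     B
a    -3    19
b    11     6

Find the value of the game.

Row minima are -3 and 6, so Player I's maximin is 6; column maxima are 11 and 19, so Player II's minimax is 11. These differ, so the equilibrium is in mixed strategies.
Let Player I play a with probability p. Player II is indifferent when −3p + 11(1−p) = 19p + 6(1−p), giving p = 5/27.
Let Player II play A with probability q. Player I is indifferent when −3q + 19(1−q) = 11q + 6(1−q), giving q = 13/27.
The value is -3·(13/27) + (19)·(14/27) = 227/27.

227/27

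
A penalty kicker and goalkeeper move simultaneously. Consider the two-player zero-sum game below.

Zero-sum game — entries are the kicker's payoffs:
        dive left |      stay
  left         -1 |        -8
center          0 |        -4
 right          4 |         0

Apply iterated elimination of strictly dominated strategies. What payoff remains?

0

Column dive left is strictly dominated by stay for the goalkeeper (-8<-1, -4<0, 0<4); eliminate dive left.
Row left is strictly dominated by row center (-4>-8); eliminate left.
Row center is strictly dominated by row right (0>-4); eliminate center.
Only (right, stay) remains, with payoff 0.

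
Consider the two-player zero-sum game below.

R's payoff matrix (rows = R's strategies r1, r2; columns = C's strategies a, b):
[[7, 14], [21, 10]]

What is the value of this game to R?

Row minima are 7 and 10, so R's maximin is 10; column maxima are 21 and 14, so C's minimax is 14. These differ, so the equilibrium is in mixed strategies.
Let R play r1 with probability p. C is indifferent when 7p + 21(1−p) = 14p + 10(1−p), giving p = 11/18.
Let C play a with probability q. R is indifferent when 7q + 14(1−q) = 21q + 10(1−q), giving q = 2/9.
The value is 7·(2/9) + (14)·(7/9) = 112/9.

112/9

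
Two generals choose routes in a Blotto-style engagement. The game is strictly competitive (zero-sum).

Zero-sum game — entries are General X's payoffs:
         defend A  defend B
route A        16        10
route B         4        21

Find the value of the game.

Row minima are 10 and 4, so General X's maximin is 10; column maxima are 16 and 21, so General Y's minimax is 16. These differ, so the equilibrium is in mixed strategies.
Let General X play route A with probability p. General Y is indifferent when 16p + 4(1−p) = 10p + 21(1−p), giving p = 17/23.
Let General Y play defend A with probability q. General X is indifferent when 16q + 10(1−q) = 4q + 21(1−q), giving q = 11/23.
The value is 16·(11/23) + (10)·(12/23) = 296/23.

296/23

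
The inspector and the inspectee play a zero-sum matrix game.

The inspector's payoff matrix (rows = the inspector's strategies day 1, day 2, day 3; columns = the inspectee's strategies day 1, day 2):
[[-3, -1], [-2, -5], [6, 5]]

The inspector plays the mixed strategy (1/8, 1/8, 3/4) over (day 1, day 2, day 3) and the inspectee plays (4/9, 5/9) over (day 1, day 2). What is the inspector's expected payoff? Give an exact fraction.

Against (4/9, 5/9), each row's expected payoff is day 1: -17/9; day 2: -11/3; day 3: 49/9.
Taking the (1/8, 1/8, 3/4)-weighted average: (1/8)·(-17/9) + (1/8)·(-11/3) + (3/4)·(49/9) = 61/18.

61/18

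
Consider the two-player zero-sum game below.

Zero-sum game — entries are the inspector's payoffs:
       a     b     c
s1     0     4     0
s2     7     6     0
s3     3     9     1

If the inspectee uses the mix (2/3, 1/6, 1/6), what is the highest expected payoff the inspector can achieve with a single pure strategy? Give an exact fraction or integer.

17/3

s1: (0)·(2/3) + (4)·(1/6) + (0)·(1/6) = 2/3.
s2: (7)·(2/3) + (6)·(1/6) + (0)·(1/6) = 17/3.
s3: (3)·(2/3) + (9)·(1/6) + (1)·(1/6) = 11/3.
The best pure response is s2 with expected payoff 17/3.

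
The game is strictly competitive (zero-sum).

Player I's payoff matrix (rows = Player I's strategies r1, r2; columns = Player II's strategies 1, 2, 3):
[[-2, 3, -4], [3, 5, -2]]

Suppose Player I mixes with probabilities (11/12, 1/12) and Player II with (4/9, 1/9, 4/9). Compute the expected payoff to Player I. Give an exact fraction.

-37/18

Against (4/9, 1/9, 4/9), each row's expected payoff is r1: -7/3; r2: 1.
Taking the (11/12, 1/12)-weighted average: (11/12)·(-7/3) + (1/12)·(1) = -37/18.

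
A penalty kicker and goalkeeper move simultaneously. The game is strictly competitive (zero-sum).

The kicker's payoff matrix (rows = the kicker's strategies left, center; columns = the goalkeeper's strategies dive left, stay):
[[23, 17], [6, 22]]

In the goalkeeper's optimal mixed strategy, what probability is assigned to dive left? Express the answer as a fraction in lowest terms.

5/22

Row minima are 17 and 6, so the kicker's maximin is 17; column maxima are 23 and 22, so the goalkeeper's minimax is 22. These differ, so the equilibrium is in mixed strategies.
Let the goalkeeper play dive left with probability q. The kicker is indifferent when 23q + 17(1−q) = 6q + 22(1−q), giving q = 5/22.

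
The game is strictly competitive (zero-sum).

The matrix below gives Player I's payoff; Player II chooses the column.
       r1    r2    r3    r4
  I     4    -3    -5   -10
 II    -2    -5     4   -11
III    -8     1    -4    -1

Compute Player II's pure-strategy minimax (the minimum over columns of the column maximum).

-1

The worst case (largest entry) in each column is r1: 4, r2: 1, r3: 4, r4: -1.
The best (smallest) of these is -1.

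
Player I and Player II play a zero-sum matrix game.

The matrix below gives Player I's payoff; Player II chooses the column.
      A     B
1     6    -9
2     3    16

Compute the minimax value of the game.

123/28

Row minima are -9 and 3, so Player I's maximin is 3; column maxima are 6 and 16, so Player II's minimax is 6. These differ, so the equilibrium is in mixed strategies.
Let Player I play 1 with probability p. Player II is indifferent when 6p + 3(1−p) = −9p + 16(1−p), giving p = 13/28.
Let Player II play A with probability q. Player I is indifferent when 6q − 9(1−q) = 3q + 16(1−q), giving q = 25/28.
The value is 6·(25/28) + (-9)·(3/28) = 123/28.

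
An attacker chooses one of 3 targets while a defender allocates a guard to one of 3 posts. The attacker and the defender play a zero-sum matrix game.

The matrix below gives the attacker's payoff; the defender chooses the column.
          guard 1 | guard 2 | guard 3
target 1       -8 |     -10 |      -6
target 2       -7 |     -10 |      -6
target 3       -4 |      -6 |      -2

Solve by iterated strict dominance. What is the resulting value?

Row target 1 is strictly dominated by row target 3 (-4>-8, -6>-10, -2>-6); eliminate target 1.
Column guard 1 is strictly dominated by guard 2 for the defender (-10<-7, -6<-4); eliminate guard 1.
Row target 2 is strictly dominated by row target 3 (-6>-10, -2>-6); eliminate target 2.
Column guard 3 is strictly dominated by guard 2 for the defender (-6<-2); eliminate guard 3.
Only (target 3, guard 2) remains, with payoff -6.

-6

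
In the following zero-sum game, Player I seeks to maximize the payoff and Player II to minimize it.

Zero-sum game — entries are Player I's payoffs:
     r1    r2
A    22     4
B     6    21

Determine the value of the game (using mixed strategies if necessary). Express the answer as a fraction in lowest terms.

146/11

Row minima are 4 and 6, so Player I's maximin is 6; column maxima are 22 and 21, so Player II's minimax is 21. These differ, so the equilibrium is in mixed strategies.
Let Player I play A with probability p. Player II is indifferent when 22p + 6(1−p) = 4p + 21(1−p), giving p = 5/11.
Let Player II play r1 with probability q. Player I is indifferent when 22q + 4(1−q) = 6q + 21(1−q), giving q = 17/33.
The value is 22·(17/33) + (4)·(16/33) = 146/11.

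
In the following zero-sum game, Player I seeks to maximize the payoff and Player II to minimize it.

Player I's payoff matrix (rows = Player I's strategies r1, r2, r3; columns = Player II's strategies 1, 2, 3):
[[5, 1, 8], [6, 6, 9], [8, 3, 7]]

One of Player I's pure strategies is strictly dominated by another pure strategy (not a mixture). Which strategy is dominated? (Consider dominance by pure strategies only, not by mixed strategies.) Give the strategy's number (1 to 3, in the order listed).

Compare r1 with r2: 6 > 5, 6 > 1, 9 > 8.
So r2 strictly dominates r1 for Player I; r1 is strictly dominated.

1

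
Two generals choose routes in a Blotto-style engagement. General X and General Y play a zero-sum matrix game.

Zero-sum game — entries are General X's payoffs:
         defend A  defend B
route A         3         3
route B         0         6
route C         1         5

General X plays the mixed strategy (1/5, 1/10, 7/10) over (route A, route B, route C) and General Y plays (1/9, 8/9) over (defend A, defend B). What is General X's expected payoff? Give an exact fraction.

Against (1/9, 8/9), each row's expected payoff is route A: 3; route B: 16/3; route C: 41/9.
Taking the (1/5, 1/10, 7/10)-weighted average: (1/5)·(3) + (1/10)·(16/3) + (7/10)·(41/9) = 389/90.

389/90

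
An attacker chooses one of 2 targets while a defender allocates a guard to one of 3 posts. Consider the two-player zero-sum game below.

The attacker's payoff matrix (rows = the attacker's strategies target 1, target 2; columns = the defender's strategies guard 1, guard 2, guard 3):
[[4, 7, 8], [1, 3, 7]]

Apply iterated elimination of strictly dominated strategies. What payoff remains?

Column guard 3 is strictly dominated by guard 1 for the defender (4<8, 1<7); eliminate guard 3.
Row target 2 is strictly dominated by row target 1 (4>1, 7>3); eliminate target 2.
Column guard 2 is strictly dominated by guard 1 for the defender (4<7); eliminate guard 2.
Only (target 1, guard 1) remains, with payoff 4.

4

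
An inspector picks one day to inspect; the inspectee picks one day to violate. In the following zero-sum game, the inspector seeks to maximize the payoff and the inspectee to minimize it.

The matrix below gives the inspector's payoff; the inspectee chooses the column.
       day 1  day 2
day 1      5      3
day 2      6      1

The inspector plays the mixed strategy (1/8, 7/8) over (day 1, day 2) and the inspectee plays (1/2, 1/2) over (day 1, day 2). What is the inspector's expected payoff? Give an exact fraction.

57/16

Against (1/2, 1/2), each row's expected payoff is day 1: 4; day 2: 7/2.
Taking the (1/8, 7/8)-weighted average: (1/8)·(4) + (7/8)·(7/2) = 57/16.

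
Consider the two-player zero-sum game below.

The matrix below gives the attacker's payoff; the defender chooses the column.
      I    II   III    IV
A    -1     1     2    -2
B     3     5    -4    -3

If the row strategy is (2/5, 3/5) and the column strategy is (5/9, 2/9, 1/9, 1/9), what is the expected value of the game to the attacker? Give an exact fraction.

Against (5/9, 2/9, 1/9, 1/9), each row's expected payoff is A: -1/3; B: 2.
Taking the (2/5, 3/5)-weighted average: (2/5)·(-1/3) + (3/5)·(2) = 16/15.

16/15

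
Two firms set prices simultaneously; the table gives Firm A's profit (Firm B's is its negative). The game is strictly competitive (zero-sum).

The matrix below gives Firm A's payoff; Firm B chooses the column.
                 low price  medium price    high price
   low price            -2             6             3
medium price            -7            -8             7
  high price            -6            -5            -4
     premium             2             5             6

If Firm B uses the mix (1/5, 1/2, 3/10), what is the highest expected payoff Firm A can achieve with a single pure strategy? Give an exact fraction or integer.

47/10

low price: (-2)·(1/5) + (6)·(1/2) + (3)·(3/10) = 7/2.
medium price: (-7)·(1/5) + (-8)·(1/2) + (7)·(3/10) = -33/10.
high price: (-6)·(1/5) + (-5)·(1/2) + (-4)·(3/10) = -49/10.
premium: (2)·(1/5) + (5)·(1/2) + (6)·(3/10) = 47/10.
The best pure response is premium with expected payoff 47/10.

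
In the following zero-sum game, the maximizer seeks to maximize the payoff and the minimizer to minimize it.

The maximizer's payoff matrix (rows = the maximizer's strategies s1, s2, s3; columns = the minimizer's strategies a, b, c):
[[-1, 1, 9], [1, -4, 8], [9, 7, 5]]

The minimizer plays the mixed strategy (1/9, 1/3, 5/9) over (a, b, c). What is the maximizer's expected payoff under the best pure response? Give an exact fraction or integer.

55/9

s1: (-1)·(1/9) + (1)·(1/3) + (9)·(5/9) = 47/9.
s2: (1)·(1/9) + (-4)·(1/3) + (8)·(5/9) = 29/9.
s3: (9)·(1/9) + (7)·(1/3) + (5)·(5/9) = 55/9.
The best pure response is s3 with expected payoff 55/9.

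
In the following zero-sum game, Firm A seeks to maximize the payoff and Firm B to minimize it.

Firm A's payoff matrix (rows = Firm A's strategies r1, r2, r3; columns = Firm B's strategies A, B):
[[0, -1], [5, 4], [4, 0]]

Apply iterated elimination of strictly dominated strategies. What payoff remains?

4

Column A is strictly dominated by B for Firm B (-1<0, 4<5, 0<4); eliminate A.
Row r3 is strictly dominated by row r2 (4>0); eliminate r3.
Row r1 is strictly dominated by row r2 (4>-1); eliminate r1.
Only (r2, B) remains, with payoff 4.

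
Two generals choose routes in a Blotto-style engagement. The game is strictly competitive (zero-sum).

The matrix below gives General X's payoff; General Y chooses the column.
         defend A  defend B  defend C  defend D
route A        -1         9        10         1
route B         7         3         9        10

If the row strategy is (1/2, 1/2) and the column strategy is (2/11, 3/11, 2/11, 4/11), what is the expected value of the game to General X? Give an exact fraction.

65/11

Against (2/11, 3/11, 2/11, 4/11), each row's expected payoff is route A: 49/11; route B: 81/11.
Taking the (1/2, 1/2)-weighted average: (1/2)·(49/11) + (1/2)·(81/11) = 65/11.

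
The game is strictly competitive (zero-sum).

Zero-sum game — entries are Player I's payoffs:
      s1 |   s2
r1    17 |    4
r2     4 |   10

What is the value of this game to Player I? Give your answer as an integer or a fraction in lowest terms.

Row minima are 4 and 4, so Player I's maximin is 4; column maxima are 17 and 10, so Player II's minimax is 10. These differ, so the equilibrium is in mixed strategies.
Let Player I play r1 with probability p. Player II is indifferent when 17p + 4(1−p) = 4p + 10(1−p), giving p = 6/19.
Let Player II play s1 with probability q. Player I is indifferent when 17q + 4(1−q) = 4q + 10(1−q), giving q = 6/19.
The value is 17·(6/19) + (4)·(13/19) = 154/19.

154/19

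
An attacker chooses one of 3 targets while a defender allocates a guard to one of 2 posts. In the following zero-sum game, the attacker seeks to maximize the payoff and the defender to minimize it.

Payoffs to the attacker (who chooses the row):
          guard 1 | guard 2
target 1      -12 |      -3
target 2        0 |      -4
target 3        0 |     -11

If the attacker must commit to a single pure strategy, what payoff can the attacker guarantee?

The worst-case payoff for each row is target 1: -12, target 2: -4, target 3: -11.
The best of these is -4.

-4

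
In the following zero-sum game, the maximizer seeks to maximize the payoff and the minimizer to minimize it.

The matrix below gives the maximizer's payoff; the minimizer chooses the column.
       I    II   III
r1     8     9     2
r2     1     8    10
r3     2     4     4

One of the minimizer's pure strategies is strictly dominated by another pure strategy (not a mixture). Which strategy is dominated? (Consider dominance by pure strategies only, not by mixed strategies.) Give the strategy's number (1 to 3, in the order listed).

2

The minimizer prefers columns that give the maximizer less. Compare II with I: 8 < 9, 1 < 8, 2 < 4.
So I strictly dominates II for the minimizer; II is strictly dominated.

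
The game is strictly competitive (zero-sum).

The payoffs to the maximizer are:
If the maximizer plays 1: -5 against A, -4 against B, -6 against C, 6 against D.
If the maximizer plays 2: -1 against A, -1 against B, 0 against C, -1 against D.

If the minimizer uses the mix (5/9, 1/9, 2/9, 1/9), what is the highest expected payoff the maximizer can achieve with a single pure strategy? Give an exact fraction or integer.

-7/9

1: (-5)·(5/9) + (-4)·(1/9) + (-6)·(2/9) + (6)·(1/9) = -35/9.
2: (-1)·(5/9) + (-1)·(1/9) + (0)·(2/9) + (-1)·(1/9) = -7/9.
The best pure response is 2 with expected payoff -7/9.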